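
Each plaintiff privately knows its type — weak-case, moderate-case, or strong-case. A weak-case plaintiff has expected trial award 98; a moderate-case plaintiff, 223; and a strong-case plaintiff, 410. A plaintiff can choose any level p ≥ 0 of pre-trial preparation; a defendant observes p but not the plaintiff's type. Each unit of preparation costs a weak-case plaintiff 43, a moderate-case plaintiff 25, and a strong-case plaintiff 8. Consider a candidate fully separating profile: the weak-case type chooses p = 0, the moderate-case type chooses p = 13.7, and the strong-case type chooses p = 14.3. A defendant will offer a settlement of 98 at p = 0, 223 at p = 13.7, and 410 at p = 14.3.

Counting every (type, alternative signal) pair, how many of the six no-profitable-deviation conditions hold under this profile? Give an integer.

4

Moderate-case (own payoff 223 − 25×13.7 = -119.5): to p=0 gives 98 → profitable ✗; to p=14.3 gives 410 − 25×14.3 = 52.5 → profitable ✗.
Weak-case (own payoff 98): to p=13.7 gives 223 − 43×13.7 = -366.1 → no gain ✓; to p=14.3 gives 410 − 43×14.3 = -204.9 → no gain ✓.
Strong-case (own payoff 410 − 8×14.3 = 295.6): to p=0 gives 98 → no gain ✓; to p=13.7 gives 223 − 8×13.7 = 113.4 → no gain ✓.
4 of the 6 constraints hold; not an equilibrium.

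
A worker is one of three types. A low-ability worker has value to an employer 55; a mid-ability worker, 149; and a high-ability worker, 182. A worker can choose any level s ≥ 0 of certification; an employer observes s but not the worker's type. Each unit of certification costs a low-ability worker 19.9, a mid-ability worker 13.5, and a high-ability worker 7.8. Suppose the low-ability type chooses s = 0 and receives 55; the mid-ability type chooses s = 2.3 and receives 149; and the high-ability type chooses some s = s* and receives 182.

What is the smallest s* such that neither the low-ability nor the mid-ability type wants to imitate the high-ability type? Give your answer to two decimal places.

6.38

Low-ability type (on-path payoff 55) won't mimic when 55 ≥ 182 − 19.9·s*, i.e. s* ≥ 6.38.
Mid-ability type (on-path payoff 149 − 13.5×2.3 = 117.95) won't mimic when 117.95 ≥ 182 − 13.5·s*, i.e. s* ≥ 4.74.
Both must hold, so s* = max(6.38, 4.74) = 6.38. The low-ability type's constraint binds.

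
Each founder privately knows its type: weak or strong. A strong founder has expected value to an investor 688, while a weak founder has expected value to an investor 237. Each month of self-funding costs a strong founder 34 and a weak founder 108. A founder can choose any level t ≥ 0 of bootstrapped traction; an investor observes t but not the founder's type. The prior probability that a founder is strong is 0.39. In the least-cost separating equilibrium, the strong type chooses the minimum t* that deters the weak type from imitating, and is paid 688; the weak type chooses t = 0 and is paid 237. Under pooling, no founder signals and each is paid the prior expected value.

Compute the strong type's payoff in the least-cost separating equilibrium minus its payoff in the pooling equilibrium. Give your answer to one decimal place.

Least-cost separating signal: t* solves 237 = 688 − 108·t*, so t* = (688 − 237)/108 ≈ 4.1759.
Strong type's separating payoff: 688 − 34 × t* = 688 − 34 × (688 − 237)/108 = 688 − 15334/108 ≈ 546.019.
Pooling payoff: 0.39 × 688 + 0.61 × 237 = 412.89.
Difference: 546.019 − 412.89 = 133.129, i.e. 133.1 to one decimal place.
The strong type prefers to separate.

133.1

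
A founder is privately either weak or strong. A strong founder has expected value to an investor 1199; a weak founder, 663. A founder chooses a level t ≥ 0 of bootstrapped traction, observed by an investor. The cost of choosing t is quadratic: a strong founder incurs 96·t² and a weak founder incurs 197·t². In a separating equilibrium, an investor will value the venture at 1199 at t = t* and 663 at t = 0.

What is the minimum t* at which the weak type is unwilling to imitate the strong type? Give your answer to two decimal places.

1.65

The weak type at t = 0 receives 663; imitating at t* yields 1199 − 197·t*².
Indifference: 663 = 1199 − 197·t*², so t*² = (1199 − 663) / 197 ≈ 2.7208.
t* = √2.7208 ≈ 1.65.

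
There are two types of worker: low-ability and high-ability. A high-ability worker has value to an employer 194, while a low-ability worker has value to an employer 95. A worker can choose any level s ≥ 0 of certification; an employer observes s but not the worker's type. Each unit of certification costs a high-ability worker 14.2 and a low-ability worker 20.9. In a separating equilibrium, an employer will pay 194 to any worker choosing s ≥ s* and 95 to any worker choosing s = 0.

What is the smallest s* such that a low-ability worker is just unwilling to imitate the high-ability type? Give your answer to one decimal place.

4.7

A low-ability worker choosing s = 0 receives 95.
Imitating at s* instead would pay 194 at cost 20.9·s*, netting 194 − 20.9·s*.
Indifference: 95 = 194 − 20.9·s*, so s* = (194 − 95) / 20.9 ≈ 4.7.
This is the low-ability type's binding incentive-compatibility constraint; any s ≥ 4.7 sustains separation on that side.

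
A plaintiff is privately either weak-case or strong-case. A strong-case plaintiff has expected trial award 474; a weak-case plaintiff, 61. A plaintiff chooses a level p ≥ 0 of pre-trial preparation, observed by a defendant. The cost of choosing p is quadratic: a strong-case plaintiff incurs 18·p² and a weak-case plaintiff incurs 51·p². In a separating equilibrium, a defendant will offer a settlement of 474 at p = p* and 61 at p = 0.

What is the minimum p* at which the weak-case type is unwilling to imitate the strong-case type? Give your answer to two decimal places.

The weak-case type at p = 0 receives 61; imitating at p* yields 474 − 51·p*².
Indifference: 61 = 474 − 51·p*², so p*² = (474 − 61) / 51 ≈ 8.0980.
p* = √8.0980 ≈ 2.85.

2.85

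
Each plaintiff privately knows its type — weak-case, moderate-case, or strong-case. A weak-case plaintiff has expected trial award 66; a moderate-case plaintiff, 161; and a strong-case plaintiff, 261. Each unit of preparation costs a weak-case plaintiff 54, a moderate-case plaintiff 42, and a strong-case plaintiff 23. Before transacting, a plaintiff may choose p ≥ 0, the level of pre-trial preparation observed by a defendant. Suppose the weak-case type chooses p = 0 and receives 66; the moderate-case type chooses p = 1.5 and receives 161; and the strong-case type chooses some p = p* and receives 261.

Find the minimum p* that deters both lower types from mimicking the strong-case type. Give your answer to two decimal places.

Moderate-case type (on-path payoff 161 − 42×1.5 = 98) won't mimic when 98 ≥ 261 − 42·p*, i.e. p* ≥ 3.88.
Weak-case type (on-path payoff 66) won't mimic when 66 ≥ 261 − 54·p*, i.e. p* ≥ 3.61.
Both must hold, so p* = max(3.61, 3.88) = 3.88. The moderate-case type's constraint binds.

3.88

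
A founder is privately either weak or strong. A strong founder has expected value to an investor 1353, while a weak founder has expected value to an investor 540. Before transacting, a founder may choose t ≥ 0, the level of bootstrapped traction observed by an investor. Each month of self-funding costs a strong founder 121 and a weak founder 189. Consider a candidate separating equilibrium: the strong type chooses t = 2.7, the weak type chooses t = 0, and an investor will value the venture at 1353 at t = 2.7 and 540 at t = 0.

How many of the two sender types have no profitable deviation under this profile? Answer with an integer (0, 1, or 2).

Weak type: stay at 0 → 540; mimic → 1353 − 189 × 2.7 = 842.7. IC fails (540 < 842.7).
Strong type: signal → 1353 − 121 × 2.7 = 1026.3; deviate to 0 → 540. IC holds (1026.3 ≥ 540).
1 of 2 constraints hold, so this profile is not an equilibrium.

1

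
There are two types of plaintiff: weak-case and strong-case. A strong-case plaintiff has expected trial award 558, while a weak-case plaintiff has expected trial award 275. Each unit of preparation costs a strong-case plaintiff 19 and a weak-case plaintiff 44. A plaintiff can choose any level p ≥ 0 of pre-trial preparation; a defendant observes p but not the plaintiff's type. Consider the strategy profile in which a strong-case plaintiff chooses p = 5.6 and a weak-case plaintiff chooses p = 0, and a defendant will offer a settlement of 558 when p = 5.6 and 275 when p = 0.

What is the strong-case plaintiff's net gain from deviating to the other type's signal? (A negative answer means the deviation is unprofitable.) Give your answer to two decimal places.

Playing p = 5.6 the strong-case plaintiff receives 558 − 19 × 5.6 = 451.6.
Deviating to p = 0 yields 275 instead.
Gain from deviating: 275 − 451.6 = -176.60.
The gain is negative, so the strong-case type's incentive-compatibility constraint is satisfied.

-176.60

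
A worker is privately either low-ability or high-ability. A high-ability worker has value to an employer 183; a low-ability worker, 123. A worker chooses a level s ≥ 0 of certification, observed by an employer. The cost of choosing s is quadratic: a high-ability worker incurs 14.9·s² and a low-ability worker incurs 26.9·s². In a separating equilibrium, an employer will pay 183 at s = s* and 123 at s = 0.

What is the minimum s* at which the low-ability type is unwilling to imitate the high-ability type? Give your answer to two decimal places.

The low-ability type at s = 0 receives 123; imitating at s* yields 183 − 26.9·s*².
Indifference: 123 = 183 − 26.9·s*², so s*² = (183 − 123) / 26.9 ≈ 2.2305.
s* = √2.2305 ≈ 1.49.

1.49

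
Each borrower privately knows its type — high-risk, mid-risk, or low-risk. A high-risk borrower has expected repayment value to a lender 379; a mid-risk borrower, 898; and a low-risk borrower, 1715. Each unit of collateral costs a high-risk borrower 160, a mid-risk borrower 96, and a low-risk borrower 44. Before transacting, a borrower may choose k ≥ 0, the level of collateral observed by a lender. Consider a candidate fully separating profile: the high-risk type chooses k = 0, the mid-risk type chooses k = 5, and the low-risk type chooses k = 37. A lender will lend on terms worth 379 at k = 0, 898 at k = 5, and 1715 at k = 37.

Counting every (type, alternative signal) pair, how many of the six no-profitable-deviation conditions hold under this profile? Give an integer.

Low-risk (own payoff 1715 − 44×37 = 87): to k=0 gives 379 → profitable ✗; to k=5 gives 898 − 44×5 = 678 → profitable ✗.
Mid-risk (own payoff 898 − 96×5 = 418): to k=0 gives 379 → no gain ✓; to k=37 gives 1715 − 96×37 = -1837 → no gain ✓.
High-risk (own payoff 379): to k=5 gives 898 − 160×5 = 98 → no gain ✓; to k=37 gives 1715 − 160×37 = -4205 → no gain ✓.
4 of the 6 constraints hold; not an equilibrium.

4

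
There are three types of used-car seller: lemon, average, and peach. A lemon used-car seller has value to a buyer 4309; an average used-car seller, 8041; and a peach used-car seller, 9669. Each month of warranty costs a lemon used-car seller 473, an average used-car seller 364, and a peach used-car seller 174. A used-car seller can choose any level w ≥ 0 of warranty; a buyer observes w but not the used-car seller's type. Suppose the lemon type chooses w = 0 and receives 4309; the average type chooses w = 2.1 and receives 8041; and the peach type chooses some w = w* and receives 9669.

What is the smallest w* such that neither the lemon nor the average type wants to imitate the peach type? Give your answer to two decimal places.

11.33

Lemon type (on-path payoff 4309) won't mimic when 4309 ≥ 9669 − 473·w*, i.e. w* ≥ 11.33.
Average type (on-path payoff 8041 − 364×2.1 = 7276.6) won't mimic when 7276.6 ≥ 9669 − 364·w*, i.e. w* ≥ 6.57.
Both must hold, so w* = max(11.33, 6.57) = 11.33. The lemon type's constraint binds.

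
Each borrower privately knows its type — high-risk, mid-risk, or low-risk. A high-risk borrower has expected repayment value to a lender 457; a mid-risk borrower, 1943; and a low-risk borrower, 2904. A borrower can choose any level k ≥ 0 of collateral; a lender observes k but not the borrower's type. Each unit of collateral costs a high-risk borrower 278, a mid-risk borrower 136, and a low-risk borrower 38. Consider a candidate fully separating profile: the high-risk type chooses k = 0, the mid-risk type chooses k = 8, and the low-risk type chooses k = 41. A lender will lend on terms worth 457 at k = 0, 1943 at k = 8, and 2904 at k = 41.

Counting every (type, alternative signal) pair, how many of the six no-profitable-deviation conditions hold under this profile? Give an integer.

High-risk (own payoff 457): to k=8 gives 1943 − 278×8 = -281 → no gain ✓; to k=41 gives 2904 − 278×41 = -8494 → no gain ✓.
Low-risk (own payoff 2904 − 38×41 = 1346): to k=0 gives 457 → no gain ✓; to k=8 gives 1943 − 38×8 = 1639 → profitable ✗.
Mid-risk (own payoff 1943 − 136×8 = 855): to k=0 gives 457 → no gain ✓; to k=41 gives 2904 − 136×41 = -2672 → no gain ✓.
5 of the 6 constraints hold; not an equilibrium.

5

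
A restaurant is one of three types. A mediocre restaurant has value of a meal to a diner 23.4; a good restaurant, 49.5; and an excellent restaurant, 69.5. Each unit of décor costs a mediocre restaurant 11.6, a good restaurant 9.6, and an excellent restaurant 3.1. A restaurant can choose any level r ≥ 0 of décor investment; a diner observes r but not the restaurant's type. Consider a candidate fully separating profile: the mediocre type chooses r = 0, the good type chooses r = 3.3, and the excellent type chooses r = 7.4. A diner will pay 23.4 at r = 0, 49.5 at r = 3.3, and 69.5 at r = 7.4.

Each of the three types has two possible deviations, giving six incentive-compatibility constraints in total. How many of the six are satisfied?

5

Good (own payoff 49.5 − 9.6×3.3 = 17.82): to r=0 gives 23.4 → profitable ✗; to r=7.4 gives 69.5 − 9.6×7.4 = -1.54 → no gain ✓.
Mediocre (own payoff 23.4): to r=3.3 gives 49.5 − 11.6×3.3 = 11.22 → no gain ✓; to r=7.4 gives 69.5 − 11.6×7.4 = -16.34 → no gain ✓.
Excellent (own payoff 69.5 − 3.1×7.4 = 46.56): to r=0 gives 23.4 → no gain ✓; to r=3.3 gives 49.5 − 3.1×3.3 = 39.27 → no gain ✓.
5 of the 6 constraints hold; not an equilibrium.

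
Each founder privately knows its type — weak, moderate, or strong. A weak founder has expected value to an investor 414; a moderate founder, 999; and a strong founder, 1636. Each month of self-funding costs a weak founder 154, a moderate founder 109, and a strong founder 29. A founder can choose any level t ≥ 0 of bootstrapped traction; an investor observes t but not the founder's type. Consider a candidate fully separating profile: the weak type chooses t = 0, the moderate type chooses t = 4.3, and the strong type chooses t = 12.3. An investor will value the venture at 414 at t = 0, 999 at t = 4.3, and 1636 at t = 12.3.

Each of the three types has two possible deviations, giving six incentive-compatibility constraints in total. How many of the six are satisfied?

6

Weak (own payoff 414): to t=4.3 gives 999 − 154×4.3 = 336.8 → no gain ✓; to t=12.3 gives 1636 − 154×12.3 = -258.2 → no gain ✓.
Moderate (own payoff 999 − 109×4.3 = 530.3): to t=0 gives 414 → no gain ✓; to t=12.3 gives 1636 − 109×12.3 = 295.3 → no gain ✓.
Strong (own payoff 1636 − 29×12.3 = 1279.3): to t=0 gives 414 → no gain ✓; to t=4.3 gives 999 − 29×4.3 = 874.3 → no gain ✓.
6 of the 6 constraints hold; this profile is a separating equilibrium.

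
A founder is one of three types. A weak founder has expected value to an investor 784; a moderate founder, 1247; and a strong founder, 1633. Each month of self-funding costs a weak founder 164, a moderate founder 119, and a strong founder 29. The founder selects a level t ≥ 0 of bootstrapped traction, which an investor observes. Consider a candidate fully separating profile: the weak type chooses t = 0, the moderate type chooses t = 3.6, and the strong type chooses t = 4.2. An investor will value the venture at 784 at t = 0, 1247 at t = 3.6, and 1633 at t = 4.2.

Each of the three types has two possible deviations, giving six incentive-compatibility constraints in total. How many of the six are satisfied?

Moderate (own payoff 1247 − 119×3.6 = 818.6): to t=0 gives 784 → no gain ✓; to t=4.2 gives 1633 − 119×4.2 = 1133.2 → profitable ✗.
Weak (own payoff 784): to t=3.6 gives 1247 − 164×3.6 = 656.6 → no gain ✓; to t=4.2 gives 1633 − 164×4.2 = 944.2 → profitable ✗.
Strong (own payoff 1633 − 29×4.2 = 1511.2): to t=0 gives 784 → no gain ✓; to t=3.6 gives 1247 − 29×3.6 = 1142.6 → no gain ✓.
4 of the 6 constraints hold; not an equilibrium.

4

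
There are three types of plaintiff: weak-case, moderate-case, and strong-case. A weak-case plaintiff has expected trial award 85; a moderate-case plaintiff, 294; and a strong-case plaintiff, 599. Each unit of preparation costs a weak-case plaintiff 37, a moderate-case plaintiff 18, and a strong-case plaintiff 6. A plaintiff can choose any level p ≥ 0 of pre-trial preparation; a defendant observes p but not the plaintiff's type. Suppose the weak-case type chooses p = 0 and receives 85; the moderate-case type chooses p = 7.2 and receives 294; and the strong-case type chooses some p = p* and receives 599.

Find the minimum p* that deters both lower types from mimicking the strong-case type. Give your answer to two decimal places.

Moderate-case type (on-path payoff 294 − 18×7.2 = 164.4) won't mimic when 164.4 ≥ 599 − 18·p*, i.e. p* ≥ 24.14.
Weak-case type (on-path payoff 85) won't mimic when 85 ≥ 599 − 37·p*, i.e. p* ≥ 13.89.
Both must hold, so p* = max(13.89, 24.14) = 24.14. The moderate-case type's constraint binds.

24.14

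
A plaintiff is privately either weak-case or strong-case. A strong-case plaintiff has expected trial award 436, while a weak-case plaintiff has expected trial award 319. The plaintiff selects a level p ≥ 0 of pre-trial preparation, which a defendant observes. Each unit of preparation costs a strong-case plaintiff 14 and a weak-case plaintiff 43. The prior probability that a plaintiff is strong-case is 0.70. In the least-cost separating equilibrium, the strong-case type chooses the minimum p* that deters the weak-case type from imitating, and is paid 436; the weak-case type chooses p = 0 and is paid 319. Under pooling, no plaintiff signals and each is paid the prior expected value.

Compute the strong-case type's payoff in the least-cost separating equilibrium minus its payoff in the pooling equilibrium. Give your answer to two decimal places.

-2.99

Least-cost separating signal: p* solves 319 = 436 − 43·p*, so p* = (436 − 319)/43 ≈ 2.7209.
Strong-case type's separating payoff: 436 − 14 × p* = 436 − 14 × (436 − 319)/43 = 436 − 1638/43 ≈ 397.9070.
Pooling payoff: 0.70 × 436 + 0.30 × 319 = 400.9.
Difference: 397.9070 − 400.9 = -2.993, i.e. -2.99 to two decimal places.
The strong-case type would prefer the pooling outcome.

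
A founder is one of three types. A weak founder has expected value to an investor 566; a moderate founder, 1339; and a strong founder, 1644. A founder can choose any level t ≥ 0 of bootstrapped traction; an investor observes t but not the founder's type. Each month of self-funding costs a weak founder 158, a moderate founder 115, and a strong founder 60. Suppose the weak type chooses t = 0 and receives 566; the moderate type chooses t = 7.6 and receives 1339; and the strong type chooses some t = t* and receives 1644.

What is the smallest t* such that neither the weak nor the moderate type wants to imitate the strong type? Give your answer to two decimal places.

Moderate type (on-path payoff 1339 − 115×7.6 = 465) won't mimic when 465 ≥ 1644 − 115·t*, i.e. t* ≥ 10.25.
Weak type (on-path payoff 566) won't mimic when 566 ≥ 1644 − 158·t*, i.e. t* ≥ 6.82.
Both must hold, so t* = max(6.82, 10.25) = 10.25. The moderate type's constraint binds.

10.25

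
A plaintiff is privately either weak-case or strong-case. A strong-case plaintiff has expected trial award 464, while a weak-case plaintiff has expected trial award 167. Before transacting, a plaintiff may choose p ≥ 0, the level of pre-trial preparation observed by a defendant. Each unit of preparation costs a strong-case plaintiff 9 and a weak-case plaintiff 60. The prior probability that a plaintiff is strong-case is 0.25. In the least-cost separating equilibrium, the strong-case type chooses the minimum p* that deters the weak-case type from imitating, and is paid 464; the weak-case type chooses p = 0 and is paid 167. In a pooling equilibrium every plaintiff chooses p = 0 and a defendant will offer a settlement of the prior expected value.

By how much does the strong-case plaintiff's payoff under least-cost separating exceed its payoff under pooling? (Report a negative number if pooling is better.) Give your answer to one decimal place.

Least-cost separating signal: p* solves 167 = 464 − 60·p*, so p* = (464 − 167)/60 = 4.95.
Strong-case type's separating payoff: 464 − 9 × p* = 464 − 9 × (464 − 167)/60 = 464 − 2673/60 = 419.45.
Pooling payoff: 0.25 × 464 + 0.75 × 167 = 241.25.
Difference: 419.45 − 241.25 = 178.2.
The strong-case type prefers to separate.

178.2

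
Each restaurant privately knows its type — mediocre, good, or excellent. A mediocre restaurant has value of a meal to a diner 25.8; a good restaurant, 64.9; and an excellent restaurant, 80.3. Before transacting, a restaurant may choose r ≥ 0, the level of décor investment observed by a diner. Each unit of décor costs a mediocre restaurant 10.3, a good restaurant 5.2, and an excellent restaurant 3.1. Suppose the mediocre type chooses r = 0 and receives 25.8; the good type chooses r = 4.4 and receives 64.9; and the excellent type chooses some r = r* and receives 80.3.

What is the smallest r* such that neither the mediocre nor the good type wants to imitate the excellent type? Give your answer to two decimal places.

7.36

Good type (on-path payoff 64.9 − 5.2×4.4 = 42.02) won't mimic when 42.02 ≥ 80.3 − 5.2·r*, i.e. r* ≥ 7.36.
Mediocre type (on-path payoff 25.8) won't mimic when 25.8 ≥ 80.3 − 10.3·r*, i.e. r* ≥ 5.29.
Both must hold, so r* = max(5.29, 7.36) = 7.36. The good type's constraint binds.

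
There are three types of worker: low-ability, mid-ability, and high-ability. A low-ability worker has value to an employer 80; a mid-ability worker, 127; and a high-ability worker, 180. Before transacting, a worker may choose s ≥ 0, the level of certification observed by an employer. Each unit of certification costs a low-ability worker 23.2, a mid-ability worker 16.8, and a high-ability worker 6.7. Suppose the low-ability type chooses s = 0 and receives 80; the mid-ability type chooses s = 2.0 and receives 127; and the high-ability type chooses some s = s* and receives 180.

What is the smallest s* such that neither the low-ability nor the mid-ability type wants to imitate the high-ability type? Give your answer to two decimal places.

Mid-ability type (on-path payoff 127 − 16.8×2.0 = 93.4) won't mimic when 93.4 ≥ 180 − 16.8·s*, i.e. s* ≥ 5.15.
Low-ability type (on-path payoff 80) won't mimic when 80 ≥ 180 − 23.2·s*, i.e. s* ≥ 4.31.
Both must hold, so s* = max(4.31, 5.15) = 5.15. The mid-ability type's constraint binds.

5.15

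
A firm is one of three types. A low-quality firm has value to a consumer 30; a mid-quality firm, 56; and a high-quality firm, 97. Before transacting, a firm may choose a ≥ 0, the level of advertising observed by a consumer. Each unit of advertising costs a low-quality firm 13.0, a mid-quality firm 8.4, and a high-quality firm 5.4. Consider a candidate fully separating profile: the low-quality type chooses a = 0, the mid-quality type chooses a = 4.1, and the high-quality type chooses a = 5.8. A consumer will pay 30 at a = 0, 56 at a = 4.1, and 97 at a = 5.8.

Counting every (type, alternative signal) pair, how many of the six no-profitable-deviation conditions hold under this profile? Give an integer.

Low-quality (own payoff 30): to a=4.1 gives 56 − 13.0×4.1 = 2.7 → no gain ✓; to a=5.8 gives 97 − 13.0×5.8 = 21.6 → no gain ✓.
High-quality (own payoff 97 − 5.4×5.8 = 65.68): to a=0 gives 30 → no gain ✓; to a=4.1 gives 56 − 5.4×4.1 = 33.86 → no gain ✓.
Mid-quality (own payoff 56 − 8.4×4.1 = 21.56): to a=0 gives 30 → profitable ✗; to a=5.8 gives 97 − 8.4×5.8 = 48.28 → profitable ✗.
4 of the 6 constraints hold; not an equilibrium.

4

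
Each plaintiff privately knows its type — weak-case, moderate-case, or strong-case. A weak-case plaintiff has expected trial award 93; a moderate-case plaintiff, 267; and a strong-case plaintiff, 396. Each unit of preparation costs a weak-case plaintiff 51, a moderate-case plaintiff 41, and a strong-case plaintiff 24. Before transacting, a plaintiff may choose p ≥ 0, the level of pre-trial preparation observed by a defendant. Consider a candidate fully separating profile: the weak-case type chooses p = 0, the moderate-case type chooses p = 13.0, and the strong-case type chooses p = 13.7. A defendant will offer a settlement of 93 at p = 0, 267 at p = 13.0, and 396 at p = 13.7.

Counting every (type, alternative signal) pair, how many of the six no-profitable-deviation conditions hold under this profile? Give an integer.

Strong-case (own payoff 396 − 24×13.7 = 67.2): to p=0 gives 93 → profitable ✗; to p=13.0 gives 267 − 24×13.0 = -45 → no gain ✓.
Moderate-case (own payoff 267 − 41×13.0 = -266): to p=0 gives 93 → profitable ✗; to p=13.7 gives 396 − 41×13.7 = -165.7 → profitable ✗.
Weak-case (own payoff 93): to p=13.0 gives 267 − 51×13.0 = -396 → no gain ✓; to p=13.7 gives 396 − 51×13.7 = -302.7 → no gain ✓.
3 of the 6 constraints hold; not an equilibrium.

3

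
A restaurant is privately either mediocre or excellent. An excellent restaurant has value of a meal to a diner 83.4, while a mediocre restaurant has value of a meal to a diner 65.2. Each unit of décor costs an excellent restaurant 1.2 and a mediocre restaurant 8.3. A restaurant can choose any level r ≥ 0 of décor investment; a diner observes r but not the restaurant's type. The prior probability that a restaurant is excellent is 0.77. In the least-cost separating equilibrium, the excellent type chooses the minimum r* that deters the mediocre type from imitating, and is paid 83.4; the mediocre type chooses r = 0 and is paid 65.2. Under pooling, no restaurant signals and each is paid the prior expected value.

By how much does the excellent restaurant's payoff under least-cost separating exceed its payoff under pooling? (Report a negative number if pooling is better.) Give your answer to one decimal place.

1.6

Least-cost separating signal: r* solves 65.2 = 83.4 − 8.3·r*, so r* = (83.4 − 65.2)/8.3 ≈ 2.1928.
Excellent type's separating payoff: 83.4 − 1.2 × r* = 83.4 − 1.2 × (83.4 − 65.2)/8.3 = 83.4 − 21.84/8.3 ≈ 80.769.
Pooling payoff: 0.77 × 83.4 + 0.23 × 65.2 = 79.214.
Difference: 80.769 − 79.214 = 1.555, i.e. 1.6 to one decimal place.
The excellent type prefers to separate.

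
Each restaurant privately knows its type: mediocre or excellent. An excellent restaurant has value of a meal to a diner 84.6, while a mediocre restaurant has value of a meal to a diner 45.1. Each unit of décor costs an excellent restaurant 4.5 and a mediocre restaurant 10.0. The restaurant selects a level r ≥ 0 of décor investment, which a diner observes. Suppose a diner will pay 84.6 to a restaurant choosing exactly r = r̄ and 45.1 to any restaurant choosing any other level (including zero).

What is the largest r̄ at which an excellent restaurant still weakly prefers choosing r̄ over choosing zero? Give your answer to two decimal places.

8.78

Choosing r̄ yields the excellent type 84.6 − 4.5·r̄; choosing zero yields 45.1.
The excellent type is indifferent at 84.6 − 4.5·r̄ = 45.1, i.e. r̄ = (84.6 − 45.1) / 4.5 ≈ 8.78.
For any r̄ above 8.78 the excellent type would rather pool at zero, so separation collapses.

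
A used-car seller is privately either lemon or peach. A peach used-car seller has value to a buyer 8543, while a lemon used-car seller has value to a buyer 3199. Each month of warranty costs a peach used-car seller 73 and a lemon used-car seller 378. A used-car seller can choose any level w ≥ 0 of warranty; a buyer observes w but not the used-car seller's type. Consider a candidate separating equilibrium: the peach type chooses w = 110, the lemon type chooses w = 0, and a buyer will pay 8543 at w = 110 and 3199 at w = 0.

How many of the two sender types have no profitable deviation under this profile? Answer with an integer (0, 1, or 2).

1

Lemon type: stay at 0 → 3199; mimic → 8543 − 378 × 110 = -33037. IC holds (3199 ≥ -33037).
Peach type: signal → 8543 − 73 × 110 = 513; deviate to 0 → 3199. IC fails (513 < 3199).
1 of 2 constraints hold, so this profile is not an equilibrium.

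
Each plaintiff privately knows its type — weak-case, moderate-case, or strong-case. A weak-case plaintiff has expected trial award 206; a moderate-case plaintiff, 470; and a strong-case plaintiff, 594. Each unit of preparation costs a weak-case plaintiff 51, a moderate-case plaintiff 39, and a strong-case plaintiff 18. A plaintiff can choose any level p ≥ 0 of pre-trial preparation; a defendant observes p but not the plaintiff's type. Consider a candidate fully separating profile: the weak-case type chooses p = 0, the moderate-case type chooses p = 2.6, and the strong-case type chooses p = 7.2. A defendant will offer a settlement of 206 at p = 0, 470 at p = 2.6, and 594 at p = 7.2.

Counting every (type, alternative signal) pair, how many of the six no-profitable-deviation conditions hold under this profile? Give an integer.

Moderate-case (own payoff 470 − 39×2.6 = 368.6): to p=0 gives 206 → no gain ✓; to p=7.2 gives 594 − 39×7.2 = 313.2 → no gain ✓.
Weak-case (own payoff 206): to p=2.6 gives 470 − 51×2.6 = 337.4 → profitable ✗; to p=7.2 gives 594 − 51×7.2 = 226.8 → profitable ✗.
Strong-case (own payoff 594 − 18×7.2 = 464.4): to p=0 gives 206 → no gain ✓; to p=2.6 gives 470 − 18×2.6 = 423.2 → no gain ✓.
4 of the 6 constraints hold; not an equilibrium.

4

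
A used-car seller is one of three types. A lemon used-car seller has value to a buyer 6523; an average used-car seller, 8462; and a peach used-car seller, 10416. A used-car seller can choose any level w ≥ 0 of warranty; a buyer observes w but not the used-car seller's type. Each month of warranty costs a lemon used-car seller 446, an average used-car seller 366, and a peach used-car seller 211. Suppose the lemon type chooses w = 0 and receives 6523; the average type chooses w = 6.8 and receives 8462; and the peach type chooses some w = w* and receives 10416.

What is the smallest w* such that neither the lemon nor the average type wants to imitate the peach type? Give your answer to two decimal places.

Average type (on-path payoff 8462 − 366×6.8 = 5973.2) won't mimic when 5973.2 ≥ 10416 − 366·w*, i.e. w* ≥ 12.14.
Lemon type (on-path payoff 6523) won't mimic when 6523 ≥ 10416 − 446·w*, i.e. w* ≥ 8.73.
Both must hold, so w* = max(8.73, 12.14) = 12.14. The average type's constraint binds.

12.14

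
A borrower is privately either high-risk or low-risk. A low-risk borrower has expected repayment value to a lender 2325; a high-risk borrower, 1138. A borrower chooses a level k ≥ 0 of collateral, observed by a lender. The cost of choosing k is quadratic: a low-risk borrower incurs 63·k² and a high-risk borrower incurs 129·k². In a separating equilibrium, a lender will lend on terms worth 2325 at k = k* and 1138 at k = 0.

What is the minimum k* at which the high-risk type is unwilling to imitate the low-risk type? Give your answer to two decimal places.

3.03

The high-risk type at k = 0 receives 1138; imitating at k* yields 2325 − 129·k*².
Indifference: 1138 = 2325 − 129·k*², so k*² = (2325 − 1138) / 129 ≈ 9.2016.
k* = √9.2016 ≈ 3.03.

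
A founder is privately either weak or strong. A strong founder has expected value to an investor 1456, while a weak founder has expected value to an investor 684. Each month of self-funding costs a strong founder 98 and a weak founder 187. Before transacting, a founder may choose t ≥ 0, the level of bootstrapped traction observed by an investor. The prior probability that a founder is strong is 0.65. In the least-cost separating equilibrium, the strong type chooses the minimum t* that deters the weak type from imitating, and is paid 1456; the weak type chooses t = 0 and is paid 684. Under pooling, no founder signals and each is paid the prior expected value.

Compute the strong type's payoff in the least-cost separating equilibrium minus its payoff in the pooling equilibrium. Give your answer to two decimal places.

Least-cost separating signal: t* solves 684 = 1456 − 187·t*, so t* = (1456 − 684)/187 ≈ 4.1283.
Strong type's separating payoff: 1456 − 98 × t* = 1456 − 98 × (1456 − 684)/187 = 1456 − 75656/187 ≈ 1051.4225.
Pooling payoff: 0.65 × 1456 + 0.35 × 684 = 1185.8.
Difference: 1051.4225 − 1185.8 = -134.3775, i.e. -134.38 to two decimal places.
The strong type would prefer the pooling outcome.

-134.38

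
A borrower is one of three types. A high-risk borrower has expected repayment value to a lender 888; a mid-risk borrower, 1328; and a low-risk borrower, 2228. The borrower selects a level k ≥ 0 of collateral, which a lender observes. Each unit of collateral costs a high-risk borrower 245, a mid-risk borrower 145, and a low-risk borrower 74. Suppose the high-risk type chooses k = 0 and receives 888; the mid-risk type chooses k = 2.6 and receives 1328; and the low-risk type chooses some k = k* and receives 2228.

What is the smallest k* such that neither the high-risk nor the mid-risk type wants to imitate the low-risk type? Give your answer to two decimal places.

High-risk type (on-path payoff 888) won't mimic when 888 ≥ 2228 − 245·k*, i.e. k* ≥ 5.47.
Mid-risk type (on-path payoff 1328 − 145×2.6 = 951) won't mimic when 951 ≥ 2228 − 145·k*, i.e. k* ≥ 8.81.
Both must hold, so k* = max(5.47, 8.81) = 8.81. The mid-risk type's constraint binds.

8.81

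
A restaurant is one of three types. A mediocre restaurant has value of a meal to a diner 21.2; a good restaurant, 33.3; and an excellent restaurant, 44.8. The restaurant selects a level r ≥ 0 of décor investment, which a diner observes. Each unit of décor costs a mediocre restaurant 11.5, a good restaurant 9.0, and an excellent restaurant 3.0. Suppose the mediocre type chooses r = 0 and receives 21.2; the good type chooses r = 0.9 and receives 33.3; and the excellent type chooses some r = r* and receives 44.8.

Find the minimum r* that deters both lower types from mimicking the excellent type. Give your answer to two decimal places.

2.18

Good type (on-path payoff 33.3 − 9.0×0.9 = 25.2) won't mimic when 25.2 ≥ 44.8 − 9.0·r*, i.e. r* ≥ 2.18.
Mediocre type (on-path payoff 21.2) won't mimic when 21.2 ≥ 44.8 − 11.5·r*, i.e. r* ≥ 2.05.
Both must hold, so r* = max(2.05, 2.18) = 2.18. The good type's constraint binds.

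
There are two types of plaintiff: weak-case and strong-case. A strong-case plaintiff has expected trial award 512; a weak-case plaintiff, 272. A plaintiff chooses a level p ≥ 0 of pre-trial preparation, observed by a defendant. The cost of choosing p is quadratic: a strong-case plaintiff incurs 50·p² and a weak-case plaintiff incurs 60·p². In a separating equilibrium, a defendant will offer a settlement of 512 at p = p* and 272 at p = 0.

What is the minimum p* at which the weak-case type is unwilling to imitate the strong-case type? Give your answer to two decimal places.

The weak-case type at p = 0 receives 272; imitating at p* yields 512 − 60·p*².
Indifference: 272 = 512 − 60·p*², so p*² = (512 − 272) / 60 = 4.
p* = √4 ≈ 2.00.

2.00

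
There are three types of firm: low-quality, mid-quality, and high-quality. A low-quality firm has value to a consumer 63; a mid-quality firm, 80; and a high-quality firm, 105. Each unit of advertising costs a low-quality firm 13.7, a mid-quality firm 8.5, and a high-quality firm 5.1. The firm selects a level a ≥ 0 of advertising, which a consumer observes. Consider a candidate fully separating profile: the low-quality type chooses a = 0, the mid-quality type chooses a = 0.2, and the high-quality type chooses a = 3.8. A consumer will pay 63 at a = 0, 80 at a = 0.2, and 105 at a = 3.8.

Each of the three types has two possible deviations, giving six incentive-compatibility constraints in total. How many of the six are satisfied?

High-quality (own payoff 105 − 5.1×3.8 = 85.62): to a=0 gives 63 → no gain ✓; to a=0.2 gives 80 − 5.1×0.2 = 78.98 → no gain ✓.
Low-quality (own payoff 63): to a=0.2 gives 80 − 13.7×0.2 = 77.26 → profitable ✗; to a=3.8 gives 105 − 13.7×3.8 = 52.94 → no gain ✓.
Mid-quality (own payoff 80 − 8.5×0.2 = 78.3): to a=0 gives 63 → no gain ✓; to a=3.8 gives 105 − 8.5×3.8 = 72.7 → no gain ✓.
5 of the 6 constraints hold; not an equilibrium.

5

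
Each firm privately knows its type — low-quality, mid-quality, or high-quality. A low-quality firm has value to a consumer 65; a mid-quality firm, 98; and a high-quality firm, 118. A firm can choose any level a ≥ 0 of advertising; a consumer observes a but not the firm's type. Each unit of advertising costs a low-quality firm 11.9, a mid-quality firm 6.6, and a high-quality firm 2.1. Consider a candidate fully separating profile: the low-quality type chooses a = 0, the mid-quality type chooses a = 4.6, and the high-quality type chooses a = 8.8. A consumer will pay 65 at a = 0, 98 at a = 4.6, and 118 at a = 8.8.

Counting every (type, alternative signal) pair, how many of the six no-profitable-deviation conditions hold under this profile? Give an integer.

Mid-quality (own payoff 98 − 6.6×4.6 = 67.64): to a=0 gives 65 → no gain ✓; to a=8.8 gives 118 − 6.6×8.8 = 59.92 → no gain ✓.
High-quality (own payoff 118 − 2.1×8.8 = 99.52): to a=0 gives 65 → no gain ✓; to a=4.6 gives 98 − 2.1×4.6 = 88.34 → no gain ✓.
Low-quality (own payoff 65): to a=4.6 gives 98 − 11.9×4.6 = 43.26 → no gain ✓; to a=8.8 gives 118 − 11.9×8.8 = 13.28 → no gain ✓.
6 of the 6 constraints hold; this profile is a separating equilibrium.

6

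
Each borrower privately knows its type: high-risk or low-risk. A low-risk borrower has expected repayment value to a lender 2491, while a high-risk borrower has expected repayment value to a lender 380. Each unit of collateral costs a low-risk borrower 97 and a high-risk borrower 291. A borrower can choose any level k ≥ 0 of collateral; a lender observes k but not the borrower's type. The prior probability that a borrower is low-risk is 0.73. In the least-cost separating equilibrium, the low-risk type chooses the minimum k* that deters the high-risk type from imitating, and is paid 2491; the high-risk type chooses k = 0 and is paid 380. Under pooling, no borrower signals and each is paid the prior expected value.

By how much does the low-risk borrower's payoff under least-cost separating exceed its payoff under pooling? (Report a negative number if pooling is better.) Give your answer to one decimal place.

-133.7

Least-cost separating signal: k* solves 380 = 2491 − 291·k*, so k* = (2491 − 380)/291 ≈ 7.2543.
Low-risk type's separating payoff: 2491 − 97 × k* = 2491 − 97 × (2491 − 380)/291 = 2491 − 204767/291 ≈ 1787.333.
Pooling payoff: 0.73 × 2491 + 0.27 × 380 = 1921.03.
Difference: 1787.333 − 1921.03 = -133.697, i.e. -133.7 to one decimal place.
The low-risk type would prefer the pooling outcome.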